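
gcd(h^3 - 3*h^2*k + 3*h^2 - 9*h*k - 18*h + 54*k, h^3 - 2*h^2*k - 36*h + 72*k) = h + 6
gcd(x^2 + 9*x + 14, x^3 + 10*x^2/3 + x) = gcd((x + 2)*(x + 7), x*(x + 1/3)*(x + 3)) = 1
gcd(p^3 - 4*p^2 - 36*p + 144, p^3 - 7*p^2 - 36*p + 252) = p^2 - 36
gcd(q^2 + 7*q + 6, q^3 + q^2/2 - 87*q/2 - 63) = q + 6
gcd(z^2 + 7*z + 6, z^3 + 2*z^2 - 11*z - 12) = z + 1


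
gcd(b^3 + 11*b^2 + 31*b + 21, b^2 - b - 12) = b + 3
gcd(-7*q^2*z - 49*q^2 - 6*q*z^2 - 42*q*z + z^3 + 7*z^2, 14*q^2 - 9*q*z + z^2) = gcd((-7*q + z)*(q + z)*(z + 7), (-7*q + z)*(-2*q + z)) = -7*q + z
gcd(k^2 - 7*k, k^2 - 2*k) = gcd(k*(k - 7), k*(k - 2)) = k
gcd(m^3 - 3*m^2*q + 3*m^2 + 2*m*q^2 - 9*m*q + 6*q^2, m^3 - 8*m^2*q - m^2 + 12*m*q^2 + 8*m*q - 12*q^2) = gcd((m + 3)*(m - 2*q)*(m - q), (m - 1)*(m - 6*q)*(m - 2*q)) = -m + 2*q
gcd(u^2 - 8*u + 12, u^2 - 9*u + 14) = u - 2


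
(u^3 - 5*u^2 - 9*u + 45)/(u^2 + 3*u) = u - 8 + 15/u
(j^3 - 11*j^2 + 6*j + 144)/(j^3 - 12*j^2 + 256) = (j^2 - 3*j - 18)/(j^2 - 4*j - 32)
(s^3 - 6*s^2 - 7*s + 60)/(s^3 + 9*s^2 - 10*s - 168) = (s^2 - 2*s - 15)/(s^2 + 13*s + 42)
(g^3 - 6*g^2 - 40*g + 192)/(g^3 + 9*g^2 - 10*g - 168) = (g - 8)/(g + 7)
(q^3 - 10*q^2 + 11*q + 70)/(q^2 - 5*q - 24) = (-q^3 + 10*q^2 - 11*q - 70)/(-q^2 + 5*q + 24)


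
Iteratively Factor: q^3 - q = (q - 1)*(q^2 + q) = (q - 1)*(q + 1)*(q)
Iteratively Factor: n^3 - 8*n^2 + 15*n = (n - 3)*(n^2 - 5*n) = n*(n - 3)*(n - 5)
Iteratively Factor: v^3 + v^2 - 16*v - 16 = (v - 4)*(v^2 + 5*v + 4) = (v - 4)*(v + 4)*(v + 1)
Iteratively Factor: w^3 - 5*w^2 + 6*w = (w)*(w^2 - 5*w + 6) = w*(w - 3)*(w - 2)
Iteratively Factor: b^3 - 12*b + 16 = (b + 4)*(b^2 - 4*b + 4) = (b - 2)*(b + 4)*(b - 2)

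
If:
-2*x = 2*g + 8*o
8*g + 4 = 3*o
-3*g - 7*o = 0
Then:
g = -28/65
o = 12/65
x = -4/13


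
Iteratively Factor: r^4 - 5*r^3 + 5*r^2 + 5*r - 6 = (r + 1)*(r^3 - 6*r^2 + 11*r - 6) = (r - 2)*(r + 1)*(r^2 - 4*r + 3) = (r - 3)*(r - 2)*(r + 1)*(r - 1)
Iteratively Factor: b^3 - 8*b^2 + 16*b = (b - 4)*(b^2 - 4*b) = (b - 4)^2*(b)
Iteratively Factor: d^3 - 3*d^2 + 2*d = (d - 1)*(d^2 - 2*d) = d*(d - 1)*(d - 2)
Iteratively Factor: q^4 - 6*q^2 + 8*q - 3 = (q - 1)*(q^3 + q^2 - 5*q + 3) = (q - 1)^2*(q^2 + 2*q - 3) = (q - 1)^3*(q + 3)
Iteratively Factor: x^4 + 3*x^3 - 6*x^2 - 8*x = (x + 4)*(x^3 - x^2 - 2*x) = (x - 2)*(x + 4)*(x^2 + x) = (x - 2)*(x + 1)*(x + 4)*(x)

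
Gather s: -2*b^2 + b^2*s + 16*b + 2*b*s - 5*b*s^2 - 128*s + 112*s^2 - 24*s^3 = -2*b^2 + 16*b - 24*s^3 + s^2*(112 - 5*b) + s*(b^2 + 2*b - 128)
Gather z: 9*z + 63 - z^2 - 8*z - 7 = -z^2 + z + 56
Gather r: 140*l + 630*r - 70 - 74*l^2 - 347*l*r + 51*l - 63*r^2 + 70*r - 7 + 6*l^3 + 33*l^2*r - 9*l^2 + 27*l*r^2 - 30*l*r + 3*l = 6*l^3 - 83*l^2 + 194*l + r^2*(27*l - 63) + r*(33*l^2 - 377*l + 700) - 77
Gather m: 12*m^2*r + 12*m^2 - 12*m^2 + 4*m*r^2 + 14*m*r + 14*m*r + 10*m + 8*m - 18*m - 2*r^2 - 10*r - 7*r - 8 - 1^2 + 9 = 12*m^2*r + m*(4*r^2 + 28*r) - 2*r^2 - 17*r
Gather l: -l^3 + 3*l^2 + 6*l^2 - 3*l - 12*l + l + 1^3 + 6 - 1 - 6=-l^3 + 9*l^2 - 14*l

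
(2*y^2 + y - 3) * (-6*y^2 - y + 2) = -12*y^4 - 8*y^3 + 21*y^2 + 5*y - 6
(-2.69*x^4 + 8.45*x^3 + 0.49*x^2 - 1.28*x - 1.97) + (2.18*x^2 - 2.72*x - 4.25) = -2.69*x^4 + 8.45*x^3 + 2.67*x^2 - 4.0*x - 6.22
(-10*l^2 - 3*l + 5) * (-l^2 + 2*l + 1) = 10*l^4 - 17*l^3 - 21*l^2 + 7*l + 5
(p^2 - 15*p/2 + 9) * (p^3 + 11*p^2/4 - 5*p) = p^5 - 19*p^4/4 - 133*p^3/8 + 249*p^2/4 - 45*p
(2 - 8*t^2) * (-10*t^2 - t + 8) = 80*t^4 + 8*t^3 - 84*t^2 - 2*t + 16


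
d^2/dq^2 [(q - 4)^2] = 2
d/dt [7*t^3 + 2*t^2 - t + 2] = 21*t^2 + 4*t - 1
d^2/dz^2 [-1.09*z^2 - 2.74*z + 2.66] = -2.18000000000000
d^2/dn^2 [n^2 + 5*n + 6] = 2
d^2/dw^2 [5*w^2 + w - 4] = 10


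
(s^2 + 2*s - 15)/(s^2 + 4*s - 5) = (s - 3)/(s - 1)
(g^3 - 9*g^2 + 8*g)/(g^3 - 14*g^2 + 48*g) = (g - 1)/(g - 6)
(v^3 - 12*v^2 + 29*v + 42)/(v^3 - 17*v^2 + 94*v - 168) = (v + 1)/(v - 4)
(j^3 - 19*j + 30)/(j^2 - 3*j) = j + 3 - 10/j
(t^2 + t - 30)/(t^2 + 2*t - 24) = (t - 5)/(t - 4)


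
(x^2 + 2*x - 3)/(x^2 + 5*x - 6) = (x + 3)/(x + 6)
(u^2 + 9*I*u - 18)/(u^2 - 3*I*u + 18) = (u + 6*I)/(u - 6*I)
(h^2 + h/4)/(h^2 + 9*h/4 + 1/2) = h/(h + 2)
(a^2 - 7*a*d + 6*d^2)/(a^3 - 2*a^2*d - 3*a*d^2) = (-a^2 + 7*a*d - 6*d^2)/(a*(-a^2 + 2*a*d + 3*d^2))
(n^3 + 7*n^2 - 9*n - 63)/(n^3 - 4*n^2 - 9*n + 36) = (n + 7)/(n - 4)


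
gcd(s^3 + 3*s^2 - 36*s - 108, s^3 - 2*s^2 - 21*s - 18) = s^2 - 3*s - 18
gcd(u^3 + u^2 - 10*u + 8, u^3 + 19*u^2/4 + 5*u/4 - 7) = u^2 + 3*u - 4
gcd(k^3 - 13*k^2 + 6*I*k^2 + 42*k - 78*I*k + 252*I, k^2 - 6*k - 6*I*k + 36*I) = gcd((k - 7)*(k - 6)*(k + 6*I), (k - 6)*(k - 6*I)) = k - 6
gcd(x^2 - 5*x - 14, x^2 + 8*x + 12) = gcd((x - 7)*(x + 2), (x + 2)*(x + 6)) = x + 2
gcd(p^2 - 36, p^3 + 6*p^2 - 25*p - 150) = p + 6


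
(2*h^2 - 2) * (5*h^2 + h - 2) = 10*h^4 + 2*h^3 - 14*h^2 - 2*h + 4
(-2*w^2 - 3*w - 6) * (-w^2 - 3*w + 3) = 2*w^4 + 9*w^3 + 9*w^2 + 9*w - 18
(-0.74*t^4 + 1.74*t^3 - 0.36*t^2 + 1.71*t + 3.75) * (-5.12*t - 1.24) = 3.7888*t^5 - 7.9912*t^4 - 0.3144*t^3 - 8.3088*t^2 - 21.3204*t - 4.65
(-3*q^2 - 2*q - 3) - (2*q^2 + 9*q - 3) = -5*q^2 - 11*q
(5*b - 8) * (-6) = 48 - 30*b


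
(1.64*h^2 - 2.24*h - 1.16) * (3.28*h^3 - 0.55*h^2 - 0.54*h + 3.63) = 5.3792*h^5 - 8.2492*h^4 - 3.4584*h^3 + 7.8008*h^2 - 7.5048*h - 4.2108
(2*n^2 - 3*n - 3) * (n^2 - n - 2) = 2*n^4 - 5*n^3 - 4*n^2 + 9*n + 6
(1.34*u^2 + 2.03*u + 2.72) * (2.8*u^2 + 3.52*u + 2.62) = 3.752*u^4 + 10.4008*u^3 + 18.2724*u^2 + 14.893*u + 7.1264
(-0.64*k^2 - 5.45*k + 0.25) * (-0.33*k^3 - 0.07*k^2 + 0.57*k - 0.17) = 0.2112*k^5 + 1.8433*k^4 - 0.0657999999999999*k^3 - 3.0152*k^2 + 1.069*k - 0.0425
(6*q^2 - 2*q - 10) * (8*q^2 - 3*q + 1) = 48*q^4 - 34*q^3 - 68*q^2 + 28*q - 10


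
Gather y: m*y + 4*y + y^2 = y^2 + y*(m + 4)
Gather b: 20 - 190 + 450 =280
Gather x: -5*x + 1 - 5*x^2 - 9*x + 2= -5*x^2 - 14*x + 3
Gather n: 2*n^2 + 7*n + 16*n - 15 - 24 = 2*n^2 + 23*n - 39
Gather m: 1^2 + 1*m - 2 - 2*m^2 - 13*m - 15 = -2*m^2 - 12*m - 16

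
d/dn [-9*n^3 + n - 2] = 1 - 27*n^2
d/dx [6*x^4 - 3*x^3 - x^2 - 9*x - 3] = 24*x^3 - 9*x^2 - 2*x - 9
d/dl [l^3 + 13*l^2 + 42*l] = 3*l^2 + 26*l + 42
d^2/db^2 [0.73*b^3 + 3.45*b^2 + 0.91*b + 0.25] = 4.38*b + 6.9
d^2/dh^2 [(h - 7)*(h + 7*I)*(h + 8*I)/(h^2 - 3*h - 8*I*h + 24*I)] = (h^3*(-504 - 184*I) + h^2*(5664 + 576*I) + h*(-25632 - 10752*I) + 1568 + 33792*I)/(h^6 + h^5*(-9 - 24*I) + h^4*(-165 + 216*I) + h^3*(1701 - 136*I) + h^2*(-5184 - 3960*I) + h*(5184 + 13824*I) - 13824*I)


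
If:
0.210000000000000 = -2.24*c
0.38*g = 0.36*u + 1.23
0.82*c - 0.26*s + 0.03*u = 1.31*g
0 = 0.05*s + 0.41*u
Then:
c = -0.09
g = 7.68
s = -38.44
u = 4.69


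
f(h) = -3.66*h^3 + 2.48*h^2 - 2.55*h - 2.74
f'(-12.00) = -1643.19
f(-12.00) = 6709.46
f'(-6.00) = -427.59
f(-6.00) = 892.40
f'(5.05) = -257.52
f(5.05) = -423.73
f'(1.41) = -17.39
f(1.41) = -11.66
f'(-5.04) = -306.46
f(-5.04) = 541.68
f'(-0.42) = -6.57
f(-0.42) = -0.96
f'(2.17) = -43.49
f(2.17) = -33.99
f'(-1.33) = -28.57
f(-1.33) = 13.65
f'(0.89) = -6.83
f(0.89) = -5.63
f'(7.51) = -584.57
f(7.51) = -1432.27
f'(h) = -10.98*h^2 + 4.96*h - 2.55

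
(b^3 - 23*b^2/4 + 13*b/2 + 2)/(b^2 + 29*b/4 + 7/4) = (b^2 - 6*b + 8)/(b + 7)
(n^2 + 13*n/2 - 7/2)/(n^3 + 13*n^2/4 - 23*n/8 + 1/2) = 4*(n + 7)/(4*n^2 + 15*n - 4)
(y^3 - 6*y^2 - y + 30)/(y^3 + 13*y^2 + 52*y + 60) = (y^2 - 8*y + 15)/(y^2 + 11*y + 30)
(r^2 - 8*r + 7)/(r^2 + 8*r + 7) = (r^2 - 8*r + 7)/(r^2 + 8*r + 7)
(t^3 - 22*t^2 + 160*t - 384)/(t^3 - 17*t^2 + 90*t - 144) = (t - 8)/(t - 3)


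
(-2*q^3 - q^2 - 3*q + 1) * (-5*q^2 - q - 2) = 10*q^5 + 7*q^4 + 20*q^3 + 5*q - 2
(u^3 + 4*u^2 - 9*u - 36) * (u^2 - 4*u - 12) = u^5 - 37*u^3 - 48*u^2 + 252*u + 432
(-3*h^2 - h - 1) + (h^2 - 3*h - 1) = -2*h^2 - 4*h - 2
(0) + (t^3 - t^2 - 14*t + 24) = t^3 - t^2 - 14*t + 24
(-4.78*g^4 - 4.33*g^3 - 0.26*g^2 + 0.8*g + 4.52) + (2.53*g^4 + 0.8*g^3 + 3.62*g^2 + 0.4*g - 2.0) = -2.25*g^4 - 3.53*g^3 + 3.36*g^2 + 1.2*g + 2.52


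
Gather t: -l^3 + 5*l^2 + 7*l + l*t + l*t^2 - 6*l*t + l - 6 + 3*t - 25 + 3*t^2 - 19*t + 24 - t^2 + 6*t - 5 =-l^3 + 5*l^2 + 8*l + t^2*(l + 2) + t*(-5*l - 10) - 12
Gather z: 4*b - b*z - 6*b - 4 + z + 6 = -2*b + z*(1 - b) + 2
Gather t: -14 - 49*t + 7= -49*t - 7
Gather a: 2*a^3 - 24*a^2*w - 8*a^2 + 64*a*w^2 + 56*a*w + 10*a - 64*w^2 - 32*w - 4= 2*a^3 + a^2*(-24*w - 8) + a*(64*w^2 + 56*w + 10) - 64*w^2 - 32*w - 4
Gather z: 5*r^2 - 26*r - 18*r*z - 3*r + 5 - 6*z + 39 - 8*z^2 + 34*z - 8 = 5*r^2 - 29*r - 8*z^2 + z*(28 - 18*r) + 36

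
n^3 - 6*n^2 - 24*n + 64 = (n - 8)*(n - 2)*(n + 4)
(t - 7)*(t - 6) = t^2 - 13*t + 42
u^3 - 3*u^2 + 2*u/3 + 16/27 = (u - 8/3)*(u - 2/3)*(u + 1/3)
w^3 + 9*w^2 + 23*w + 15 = (w + 1)*(w + 3)*(w + 5)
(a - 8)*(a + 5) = a^2 - 3*a - 40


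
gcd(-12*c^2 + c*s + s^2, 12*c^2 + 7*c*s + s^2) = 4*c + s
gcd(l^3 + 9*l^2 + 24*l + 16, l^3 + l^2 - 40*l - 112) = l^2 + 8*l + 16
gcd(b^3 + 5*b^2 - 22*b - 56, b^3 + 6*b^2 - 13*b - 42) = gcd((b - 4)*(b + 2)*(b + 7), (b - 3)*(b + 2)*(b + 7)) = b^2 + 9*b + 14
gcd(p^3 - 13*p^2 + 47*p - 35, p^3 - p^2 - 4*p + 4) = p - 1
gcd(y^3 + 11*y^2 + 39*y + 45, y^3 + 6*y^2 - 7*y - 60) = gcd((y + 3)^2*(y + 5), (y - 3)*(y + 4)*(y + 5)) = y + 5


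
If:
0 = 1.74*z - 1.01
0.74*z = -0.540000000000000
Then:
No Solution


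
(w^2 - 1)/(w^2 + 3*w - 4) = (w + 1)/(w + 4)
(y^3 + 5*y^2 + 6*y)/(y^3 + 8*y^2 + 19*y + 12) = y*(y + 2)/(y^2 + 5*y + 4)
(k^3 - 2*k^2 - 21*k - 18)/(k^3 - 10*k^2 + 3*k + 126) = (k + 1)/(k - 7)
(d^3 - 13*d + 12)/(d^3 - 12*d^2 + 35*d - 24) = (d + 4)/(d - 8)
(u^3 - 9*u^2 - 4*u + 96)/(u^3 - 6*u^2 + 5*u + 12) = (u^2 - 5*u - 24)/(u^2 - 2*u - 3)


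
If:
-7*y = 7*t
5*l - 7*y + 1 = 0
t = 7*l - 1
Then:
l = 1/9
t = -2/9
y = 2/9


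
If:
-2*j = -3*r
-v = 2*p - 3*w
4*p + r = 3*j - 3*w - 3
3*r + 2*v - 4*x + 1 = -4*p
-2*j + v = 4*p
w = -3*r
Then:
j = 9/41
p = -12/41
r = 6/41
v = -30/41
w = -18/41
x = -49/164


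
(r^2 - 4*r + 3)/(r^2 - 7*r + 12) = (r - 1)/(r - 4)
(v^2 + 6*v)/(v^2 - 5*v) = (v + 6)/(v - 5)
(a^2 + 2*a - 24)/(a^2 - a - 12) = (a + 6)/(a + 3)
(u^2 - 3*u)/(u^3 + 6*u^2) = (u - 3)/(u*(u + 6))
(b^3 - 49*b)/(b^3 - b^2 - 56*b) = (b - 7)/(b - 8)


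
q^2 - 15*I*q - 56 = (q - 8*I)*(q - 7*I)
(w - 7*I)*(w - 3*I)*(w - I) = w^3 - 11*I*w^2 - 31*w + 21*I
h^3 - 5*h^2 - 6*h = h*(h - 6)*(h + 1)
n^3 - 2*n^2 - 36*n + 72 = (n - 6)*(n - 2)*(n + 6)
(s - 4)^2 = s^2 - 8*s + 16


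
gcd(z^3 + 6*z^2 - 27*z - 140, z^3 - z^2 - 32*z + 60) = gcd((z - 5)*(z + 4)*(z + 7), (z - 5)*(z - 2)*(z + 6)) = z - 5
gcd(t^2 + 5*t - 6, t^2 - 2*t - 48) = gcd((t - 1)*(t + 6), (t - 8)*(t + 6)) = t + 6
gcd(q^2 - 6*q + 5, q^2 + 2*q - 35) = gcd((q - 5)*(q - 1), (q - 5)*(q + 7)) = q - 5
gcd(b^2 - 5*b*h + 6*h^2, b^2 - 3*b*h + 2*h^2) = b - 2*h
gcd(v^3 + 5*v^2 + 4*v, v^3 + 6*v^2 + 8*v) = v^2 + 4*v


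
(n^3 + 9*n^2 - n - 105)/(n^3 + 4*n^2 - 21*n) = (n + 5)/n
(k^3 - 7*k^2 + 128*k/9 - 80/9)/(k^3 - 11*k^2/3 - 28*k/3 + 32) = (9*k^2 - 27*k + 20)/(3*(3*k^2 + k - 24))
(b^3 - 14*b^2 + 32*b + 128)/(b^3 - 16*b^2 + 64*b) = (b + 2)/b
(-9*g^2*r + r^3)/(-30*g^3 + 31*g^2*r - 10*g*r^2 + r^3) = r*(3*g + r)/(10*g^2 - 7*g*r + r^2)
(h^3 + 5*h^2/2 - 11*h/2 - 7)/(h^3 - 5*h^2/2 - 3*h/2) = (-2*h^3 - 5*h^2 + 11*h + 14)/(h*(-2*h^2 + 5*h + 3))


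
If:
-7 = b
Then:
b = -7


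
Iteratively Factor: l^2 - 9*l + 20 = (l - 5)*(l - 4)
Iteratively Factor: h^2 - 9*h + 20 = (h - 5)*(h - 4)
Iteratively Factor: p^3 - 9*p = (p - 3)*(p^2 + 3*p) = p*(p - 3)*(p + 3)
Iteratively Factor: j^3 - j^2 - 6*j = (j + 2)*(j^2 - 3*j) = (j - 3)*(j + 2)*(j)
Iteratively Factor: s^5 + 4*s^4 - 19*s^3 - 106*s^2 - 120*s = (s - 5)*(s^4 + 9*s^3 + 26*s^2 + 24*s) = (s - 5)*(s + 3)*(s^3 + 6*s^2 + 8*s) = (s - 5)*(s + 3)*(s + 4)*(s^2 + 2*s) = (s - 5)*(s + 2)*(s + 3)*(s + 4)*(s)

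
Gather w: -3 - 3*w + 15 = 12 - 3*w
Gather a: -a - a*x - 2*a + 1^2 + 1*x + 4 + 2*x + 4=a*(-x - 3) + 3*x + 9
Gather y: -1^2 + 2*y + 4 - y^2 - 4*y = -y^2 - 2*y + 3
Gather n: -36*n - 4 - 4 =-36*n - 8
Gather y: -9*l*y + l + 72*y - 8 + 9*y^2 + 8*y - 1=l + 9*y^2 + y*(80 - 9*l) - 9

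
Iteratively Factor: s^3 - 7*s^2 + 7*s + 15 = (s + 1)*(s^2 - 8*s + 15) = (s - 3)*(s + 1)*(s - 5)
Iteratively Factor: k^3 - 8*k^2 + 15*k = (k)*(k^2 - 8*k + 15) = k*(k - 3)*(k - 5)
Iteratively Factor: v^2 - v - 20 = (v - 5)*(v + 4)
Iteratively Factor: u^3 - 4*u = (u + 2)*(u^2 - 2*u) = (u - 2)*(u + 2)*(u)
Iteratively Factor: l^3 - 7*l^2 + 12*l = (l)*(l^2 - 7*l + 12) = l*(l - 4)*(l - 3)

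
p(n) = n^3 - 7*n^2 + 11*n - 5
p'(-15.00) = 896.00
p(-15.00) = -5120.00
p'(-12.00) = 611.00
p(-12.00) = -2873.00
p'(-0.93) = 26.61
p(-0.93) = -22.09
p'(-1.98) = 50.48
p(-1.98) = -61.99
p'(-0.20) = 13.92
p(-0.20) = -7.49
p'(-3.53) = 97.80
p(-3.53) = -175.04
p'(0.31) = 6.95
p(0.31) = -2.23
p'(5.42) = 23.25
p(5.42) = 8.21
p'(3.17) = -3.23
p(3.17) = -8.62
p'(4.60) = 10.08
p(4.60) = -5.18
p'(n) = 3*n^2 - 14*n + 11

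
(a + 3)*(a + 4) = a^2 + 7*a + 12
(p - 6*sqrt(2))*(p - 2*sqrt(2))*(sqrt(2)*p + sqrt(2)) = sqrt(2)*p^3 - 16*p^2 + sqrt(2)*p^2 - 16*p + 24*sqrt(2)*p + 24*sqrt(2)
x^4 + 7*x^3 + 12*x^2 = x^2*(x + 3)*(x + 4)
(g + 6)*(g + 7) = g^2 + 13*g + 42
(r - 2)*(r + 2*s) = r^2 + 2*r*s - 2*r - 4*s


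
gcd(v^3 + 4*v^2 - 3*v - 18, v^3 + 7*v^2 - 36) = v^2 + v - 6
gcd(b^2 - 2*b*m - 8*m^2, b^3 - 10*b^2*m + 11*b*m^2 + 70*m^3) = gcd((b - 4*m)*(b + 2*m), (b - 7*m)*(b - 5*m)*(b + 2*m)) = b + 2*m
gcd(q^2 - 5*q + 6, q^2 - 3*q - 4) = 1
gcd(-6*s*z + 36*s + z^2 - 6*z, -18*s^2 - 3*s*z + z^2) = -6*s + z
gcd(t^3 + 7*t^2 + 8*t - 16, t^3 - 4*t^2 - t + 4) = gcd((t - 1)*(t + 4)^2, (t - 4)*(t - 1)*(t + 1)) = t - 1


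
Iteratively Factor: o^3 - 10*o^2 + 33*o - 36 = (o - 4)*(o^2 - 6*o + 9) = (o - 4)*(o - 3)*(o - 3)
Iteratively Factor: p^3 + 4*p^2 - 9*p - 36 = (p - 3)*(p^2 + 7*p + 12) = (p - 3)*(p + 3)*(p + 4)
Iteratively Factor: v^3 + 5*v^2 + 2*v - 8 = (v + 4)*(v^2 + v - 2) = (v + 2)*(v + 4)*(v - 1)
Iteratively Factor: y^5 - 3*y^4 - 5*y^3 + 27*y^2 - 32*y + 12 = (y - 2)*(y^4 - y^3 - 7*y^2 + 13*y - 6) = (y - 2)*(y - 1)*(y^3 - 7*y + 6) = (y - 2)*(y - 1)^2*(y^2 + y - 6) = (y - 2)^2*(y - 1)^2*(y + 3)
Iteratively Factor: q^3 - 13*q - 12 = (q + 1)*(q^2 - q - 12) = (q + 1)*(q + 3)*(q - 4)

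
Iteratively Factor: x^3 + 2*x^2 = (x + 2)*(x^2) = x*(x + 2)*(x)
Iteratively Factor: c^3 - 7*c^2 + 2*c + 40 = (c - 4)*(c^2 - 3*c - 10) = (c - 4)*(c + 2)*(c - 5)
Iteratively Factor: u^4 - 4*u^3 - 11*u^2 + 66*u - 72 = (u - 3)*(u^3 - u^2 - 14*u + 24) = (u - 3)^2*(u^2 + 2*u - 8) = (u - 3)^2*(u + 4)*(u - 2)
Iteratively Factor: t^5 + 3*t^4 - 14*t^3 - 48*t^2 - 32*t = (t + 2)*(t^4 + t^3 - 16*t^2 - 16*t) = (t + 1)*(t + 2)*(t^3 - 16*t) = t*(t + 1)*(t + 2)*(t^2 - 16) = t*(t + 1)*(t + 2)*(t + 4)*(t - 4)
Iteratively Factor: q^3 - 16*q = (q + 4)*(q^2 - 4*q) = (q - 4)*(q + 4)*(q)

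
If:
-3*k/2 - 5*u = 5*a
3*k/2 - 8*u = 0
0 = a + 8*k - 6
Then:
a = -234/601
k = 480/601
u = 90/601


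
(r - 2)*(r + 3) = r^2 + r - 6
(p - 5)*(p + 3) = p^2 - 2*p - 15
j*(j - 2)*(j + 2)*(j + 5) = j^4 + 5*j^3 - 4*j^2 - 20*j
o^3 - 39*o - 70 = (o - 7)*(o + 2)*(o + 5)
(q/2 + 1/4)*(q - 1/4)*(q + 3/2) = q^3/2 + 7*q^2/8 + q/8 - 3/32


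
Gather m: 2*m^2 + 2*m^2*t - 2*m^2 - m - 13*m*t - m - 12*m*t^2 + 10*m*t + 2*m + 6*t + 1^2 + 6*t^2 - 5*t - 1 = 2*m^2*t + m*(-12*t^2 - 3*t) + 6*t^2 + t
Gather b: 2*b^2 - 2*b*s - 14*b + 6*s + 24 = 2*b^2 + b*(-2*s - 14) + 6*s + 24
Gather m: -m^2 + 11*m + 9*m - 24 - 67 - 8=-m^2 + 20*m - 99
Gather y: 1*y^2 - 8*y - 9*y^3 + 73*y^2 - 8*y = -9*y^3 + 74*y^2 - 16*y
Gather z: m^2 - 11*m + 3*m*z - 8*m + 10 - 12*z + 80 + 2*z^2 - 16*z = m^2 - 19*m + 2*z^2 + z*(3*m - 28) + 90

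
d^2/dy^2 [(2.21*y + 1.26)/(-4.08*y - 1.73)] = -10.7508/(4.08*y + 1.73)^3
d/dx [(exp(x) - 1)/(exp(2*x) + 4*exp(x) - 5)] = -exp(x)/(exp(2*x) + 10*exp(x) + 25)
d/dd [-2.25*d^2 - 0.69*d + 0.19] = -4.5*d - 0.69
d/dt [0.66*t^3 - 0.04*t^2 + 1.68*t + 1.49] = 1.98*t^2 - 0.08*t + 1.68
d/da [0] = 0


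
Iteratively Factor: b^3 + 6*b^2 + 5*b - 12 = (b - 1)*(b^2 + 7*b + 12) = (b - 1)*(b + 4)*(b + 3)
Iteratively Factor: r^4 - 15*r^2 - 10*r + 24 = (r - 4)*(r^3 + 4*r^2 + r - 6) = (r - 4)*(r + 3)*(r^2 + r - 2) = (r - 4)*(r - 1)*(r + 3)*(r + 2)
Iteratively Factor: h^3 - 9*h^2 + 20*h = (h)*(h^2 - 9*h + 20) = h*(h - 4)*(h - 5)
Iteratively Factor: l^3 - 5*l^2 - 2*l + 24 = (l - 4)*(l^2 - l - 6) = (l - 4)*(l + 2)*(l - 3)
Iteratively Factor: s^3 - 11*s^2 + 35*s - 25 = (s - 5)*(s^2 - 6*s + 5) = (s - 5)^2*(s - 1)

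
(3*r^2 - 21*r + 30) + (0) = 3*r^2 - 21*r + 30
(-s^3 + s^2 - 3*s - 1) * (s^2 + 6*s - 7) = -s^5 - 5*s^4 + 10*s^3 - 26*s^2 + 15*s + 7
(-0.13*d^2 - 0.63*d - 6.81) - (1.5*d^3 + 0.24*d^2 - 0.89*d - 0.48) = -1.5*d^3 - 0.37*d^2 + 0.26*d - 6.33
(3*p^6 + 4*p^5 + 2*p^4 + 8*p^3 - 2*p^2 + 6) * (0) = 0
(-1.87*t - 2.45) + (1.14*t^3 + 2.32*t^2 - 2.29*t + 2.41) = 1.14*t^3 + 2.32*t^2 - 4.16*t - 0.04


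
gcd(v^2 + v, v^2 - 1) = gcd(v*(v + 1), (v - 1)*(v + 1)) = v + 1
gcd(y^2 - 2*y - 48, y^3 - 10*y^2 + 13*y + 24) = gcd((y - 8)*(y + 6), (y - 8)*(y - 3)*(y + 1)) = y - 8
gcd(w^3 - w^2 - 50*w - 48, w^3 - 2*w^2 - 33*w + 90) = w + 6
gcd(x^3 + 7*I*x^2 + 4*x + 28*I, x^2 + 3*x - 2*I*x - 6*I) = x - 2*I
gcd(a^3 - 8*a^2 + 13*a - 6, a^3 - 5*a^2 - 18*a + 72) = a - 6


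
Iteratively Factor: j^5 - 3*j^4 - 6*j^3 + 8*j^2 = (j - 4)*(j^4 + j^3 - 2*j^2) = j*(j - 4)*(j^3 + j^2 - 2*j) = j^2*(j - 4)*(j^2 + j - 2) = j^2*(j - 4)*(j - 1)*(j + 2)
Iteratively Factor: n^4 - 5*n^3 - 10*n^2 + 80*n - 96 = (n + 4)*(n^3 - 9*n^2 + 26*n - 24) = (n - 2)*(n + 4)*(n^2 - 7*n + 12) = (n - 3)*(n - 2)*(n + 4)*(n - 4)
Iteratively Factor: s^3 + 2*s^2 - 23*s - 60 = (s + 4)*(s^2 - 2*s - 15) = (s - 5)*(s + 4)*(s + 3)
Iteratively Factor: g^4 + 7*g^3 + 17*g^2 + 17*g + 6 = (g + 1)*(g^3 + 6*g^2 + 11*g + 6) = (g + 1)^2*(g^2 + 5*g + 6) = (g + 1)^2*(g + 2)*(g + 3)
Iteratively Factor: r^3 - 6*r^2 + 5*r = (r - 5)*(r^2 - r) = r*(r - 5)*(r - 1)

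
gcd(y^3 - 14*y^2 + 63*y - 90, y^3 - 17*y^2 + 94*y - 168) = y - 6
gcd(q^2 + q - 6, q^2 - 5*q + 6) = q - 2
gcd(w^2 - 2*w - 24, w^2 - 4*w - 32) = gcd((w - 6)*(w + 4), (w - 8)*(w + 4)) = w + 4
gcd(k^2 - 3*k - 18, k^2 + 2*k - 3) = k + 3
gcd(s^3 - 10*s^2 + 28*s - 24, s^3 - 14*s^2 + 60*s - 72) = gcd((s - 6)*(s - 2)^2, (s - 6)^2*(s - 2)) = s^2 - 8*s + 12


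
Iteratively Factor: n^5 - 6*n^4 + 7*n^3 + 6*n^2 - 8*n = (n + 1)*(n^4 - 7*n^3 + 14*n^2 - 8*n) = (n - 1)*(n + 1)*(n^3 - 6*n^2 + 8*n) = (n - 2)*(n - 1)*(n + 1)*(n^2 - 4*n) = (n - 4)*(n - 2)*(n - 1)*(n + 1)*(n)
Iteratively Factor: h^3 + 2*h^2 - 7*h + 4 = (h - 1)*(h^2 + 3*h - 4) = (h - 1)^2*(h + 4)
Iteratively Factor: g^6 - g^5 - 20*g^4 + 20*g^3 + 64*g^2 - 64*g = (g)*(g^5 - g^4 - 20*g^3 + 20*g^2 + 64*g - 64) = g*(g - 1)*(g^4 - 20*g^2 + 64) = g*(g - 4)*(g - 1)*(g^3 + 4*g^2 - 4*g - 16) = g*(g - 4)*(g - 1)*(g + 2)*(g^2 + 2*g - 8) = g*(g - 4)*(g - 2)*(g - 1)*(g + 2)*(g + 4)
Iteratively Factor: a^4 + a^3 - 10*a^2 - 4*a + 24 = (a - 2)*(a^3 + 3*a^2 - 4*a - 12) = (a - 2)*(a + 3)*(a^2 - 4) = (a - 2)*(a + 2)*(a + 3)*(a - 2)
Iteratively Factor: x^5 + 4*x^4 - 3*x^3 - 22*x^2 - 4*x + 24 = (x - 2)*(x^4 + 6*x^3 + 9*x^2 - 4*x - 12) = (x - 2)*(x + 2)*(x^3 + 4*x^2 + x - 6) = (x - 2)*(x + 2)^2*(x^2 + 2*x - 3) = (x - 2)*(x - 1)*(x + 2)^2*(x + 3)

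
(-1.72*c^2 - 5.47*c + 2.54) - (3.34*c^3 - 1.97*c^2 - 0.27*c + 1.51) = -3.34*c^3 + 0.25*c^2 - 5.2*c + 1.03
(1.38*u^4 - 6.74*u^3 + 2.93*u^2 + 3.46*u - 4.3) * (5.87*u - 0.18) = 8.1006*u^5 - 39.8122*u^4 + 18.4123*u^3 + 19.7828*u^2 - 25.8638*u + 0.774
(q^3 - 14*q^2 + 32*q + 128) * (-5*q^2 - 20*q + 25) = -5*q^5 + 50*q^4 + 145*q^3 - 1630*q^2 - 1760*q + 3200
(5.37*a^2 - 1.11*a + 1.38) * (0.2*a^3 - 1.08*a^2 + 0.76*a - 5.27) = 1.074*a^5 - 6.0216*a^4 + 5.556*a^3 - 30.6339*a^2 + 6.8985*a - 7.2726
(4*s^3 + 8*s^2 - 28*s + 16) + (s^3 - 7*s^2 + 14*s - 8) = 5*s^3 + s^2 - 14*s + 8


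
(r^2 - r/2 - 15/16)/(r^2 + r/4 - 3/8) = (4*r - 5)/(2*(2*r - 1))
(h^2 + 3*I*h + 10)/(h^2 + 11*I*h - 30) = (h - 2*I)/(h + 6*I)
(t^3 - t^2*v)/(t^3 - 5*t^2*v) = (t - v)/(t - 5*v)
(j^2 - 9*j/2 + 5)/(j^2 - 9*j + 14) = (j - 5/2)/(j - 7)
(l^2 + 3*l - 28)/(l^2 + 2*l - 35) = (l - 4)/(l - 5)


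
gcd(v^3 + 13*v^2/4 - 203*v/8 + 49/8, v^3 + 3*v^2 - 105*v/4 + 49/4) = v^2 + 7*v/2 - 49/2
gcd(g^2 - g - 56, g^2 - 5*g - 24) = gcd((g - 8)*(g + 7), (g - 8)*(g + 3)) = g - 8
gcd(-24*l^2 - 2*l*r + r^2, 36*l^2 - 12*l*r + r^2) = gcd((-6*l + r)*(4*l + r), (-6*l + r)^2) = -6*l + r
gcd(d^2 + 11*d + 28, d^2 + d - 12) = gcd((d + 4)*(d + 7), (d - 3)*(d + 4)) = d + 4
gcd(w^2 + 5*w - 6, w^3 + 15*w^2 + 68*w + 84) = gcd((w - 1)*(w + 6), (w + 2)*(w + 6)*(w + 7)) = w + 6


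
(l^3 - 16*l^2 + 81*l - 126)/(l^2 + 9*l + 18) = (l^3 - 16*l^2 + 81*l - 126)/(l^2 + 9*l + 18)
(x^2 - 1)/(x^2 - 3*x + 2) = (x + 1)/(x - 2)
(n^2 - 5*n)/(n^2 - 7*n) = (n - 5)/(n - 7)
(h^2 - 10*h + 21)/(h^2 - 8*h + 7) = (h - 3)/(h - 1)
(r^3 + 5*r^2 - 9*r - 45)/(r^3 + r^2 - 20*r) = (r^2 - 9)/(r*(r - 4))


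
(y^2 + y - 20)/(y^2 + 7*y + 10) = (y - 4)/(y + 2)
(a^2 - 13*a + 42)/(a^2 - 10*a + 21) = (a - 6)/(a - 3)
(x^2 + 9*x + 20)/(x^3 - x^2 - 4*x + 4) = (x^2 + 9*x + 20)/(x^3 - x^2 - 4*x + 4)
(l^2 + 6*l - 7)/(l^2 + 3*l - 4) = (l + 7)/(l + 4)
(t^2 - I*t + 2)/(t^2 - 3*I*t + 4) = (t - 2*I)/(t - 4*I)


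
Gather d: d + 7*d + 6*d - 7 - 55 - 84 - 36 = 14*d - 182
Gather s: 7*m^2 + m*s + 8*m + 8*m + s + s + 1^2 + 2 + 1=7*m^2 + 16*m + s*(m + 2) + 4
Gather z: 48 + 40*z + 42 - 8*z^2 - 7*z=-8*z^2 + 33*z + 90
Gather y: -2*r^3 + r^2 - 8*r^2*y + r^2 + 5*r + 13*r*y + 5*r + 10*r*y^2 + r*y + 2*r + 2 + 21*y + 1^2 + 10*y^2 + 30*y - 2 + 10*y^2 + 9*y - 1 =-2*r^3 + 2*r^2 + 12*r + y^2*(10*r + 20) + y*(-8*r^2 + 14*r + 60)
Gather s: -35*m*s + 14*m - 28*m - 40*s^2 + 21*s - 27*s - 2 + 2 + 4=-14*m - 40*s^2 + s*(-35*m - 6) + 4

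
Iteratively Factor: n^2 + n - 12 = (n - 3)*(n + 4)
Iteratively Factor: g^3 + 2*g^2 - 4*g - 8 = (g + 2)*(g^2 - 4) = (g - 2)*(g + 2)*(g + 2)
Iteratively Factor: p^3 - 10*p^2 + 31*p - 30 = (p - 2)*(p^2 - 8*p + 15) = (p - 5)*(p - 2)*(p - 3)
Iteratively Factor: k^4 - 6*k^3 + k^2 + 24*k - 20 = (k + 2)*(k^3 - 8*k^2 + 17*k - 10) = (k - 2)*(k + 2)*(k^2 - 6*k + 5) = (k - 2)*(k - 1)*(k + 2)*(k - 5)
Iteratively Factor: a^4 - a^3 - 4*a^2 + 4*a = (a - 2)*(a^3 + a^2 - 2*a) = (a - 2)*(a + 2)*(a^2 - a) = a*(a - 2)*(a + 2)*(a - 1)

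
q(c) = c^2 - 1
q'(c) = 2*c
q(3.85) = 13.82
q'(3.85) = 7.70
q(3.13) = 8.80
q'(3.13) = 6.26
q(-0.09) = -0.99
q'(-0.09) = -0.18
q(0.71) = -0.50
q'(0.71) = 1.42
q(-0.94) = -0.12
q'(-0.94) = -1.88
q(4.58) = 19.98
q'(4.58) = 9.16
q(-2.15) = 3.62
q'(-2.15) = -4.30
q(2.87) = 7.24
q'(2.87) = 5.74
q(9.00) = 80.00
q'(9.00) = 18.00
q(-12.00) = 143.00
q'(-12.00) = -24.00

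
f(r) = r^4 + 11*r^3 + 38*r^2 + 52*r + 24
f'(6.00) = 2560.00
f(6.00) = 5376.00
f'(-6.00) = -80.00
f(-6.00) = 0.00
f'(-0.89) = 7.68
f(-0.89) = 0.69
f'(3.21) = 768.30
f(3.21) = 1052.49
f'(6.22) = 2764.00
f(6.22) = 5961.45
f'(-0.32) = 30.93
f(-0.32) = 10.90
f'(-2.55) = 6.46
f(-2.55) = -1.62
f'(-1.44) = -0.96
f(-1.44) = -0.63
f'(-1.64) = -1.53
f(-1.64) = -0.36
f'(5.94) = 2506.14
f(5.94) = 5224.02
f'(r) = 4*r^3 + 33*r^2 + 76*r + 52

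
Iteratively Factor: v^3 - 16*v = (v - 4)*(v^2 + 4*v) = v*(v - 4)*(v + 4)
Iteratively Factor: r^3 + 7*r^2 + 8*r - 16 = (r + 4)*(r^2 + 3*r - 4) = (r - 1)*(r + 4)*(r + 4)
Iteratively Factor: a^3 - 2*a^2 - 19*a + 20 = (a - 5)*(a^2 + 3*a - 4) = (a - 5)*(a - 1)*(a + 4)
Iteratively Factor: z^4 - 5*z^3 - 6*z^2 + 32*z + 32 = (z - 4)*(z^3 - z^2 - 10*z - 8) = (z - 4)^2*(z^2 + 3*z + 2) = (z - 4)^2*(z + 2)*(z + 1)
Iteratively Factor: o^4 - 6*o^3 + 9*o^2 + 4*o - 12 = (o - 2)*(o^3 - 4*o^2 + o + 6) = (o - 3)*(o - 2)*(o^2 - o - 2) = (o - 3)*(o - 2)^2*(o + 1)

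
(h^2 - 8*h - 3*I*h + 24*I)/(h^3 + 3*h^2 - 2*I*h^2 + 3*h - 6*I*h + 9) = (h - 8)/(h^2 + h*(3 + I) + 3*I)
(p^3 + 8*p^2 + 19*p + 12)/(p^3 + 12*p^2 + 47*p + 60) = (p + 1)/(p + 5)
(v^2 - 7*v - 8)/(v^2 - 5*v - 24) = (v + 1)/(v + 3)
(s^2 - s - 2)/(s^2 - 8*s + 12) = (s + 1)/(s - 6)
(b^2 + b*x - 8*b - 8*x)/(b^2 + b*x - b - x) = (b - 8)/(b - 1)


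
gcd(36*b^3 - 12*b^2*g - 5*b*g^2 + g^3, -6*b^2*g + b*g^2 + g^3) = 6*b^2 - b*g - g^2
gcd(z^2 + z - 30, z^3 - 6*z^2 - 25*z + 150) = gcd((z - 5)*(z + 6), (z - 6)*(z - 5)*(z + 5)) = z - 5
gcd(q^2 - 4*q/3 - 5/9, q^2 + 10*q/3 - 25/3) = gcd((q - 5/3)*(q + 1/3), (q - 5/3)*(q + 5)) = q - 5/3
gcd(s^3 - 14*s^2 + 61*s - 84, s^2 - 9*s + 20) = s - 4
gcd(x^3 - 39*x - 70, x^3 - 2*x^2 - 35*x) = x^2 - 2*x - 35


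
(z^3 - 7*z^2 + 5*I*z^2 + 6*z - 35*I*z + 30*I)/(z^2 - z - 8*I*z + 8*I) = (z^2 + z*(-6 + 5*I) - 30*I)/(z - 8*I)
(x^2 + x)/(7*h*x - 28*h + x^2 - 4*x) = x*(x + 1)/(7*h*x - 28*h + x^2 - 4*x)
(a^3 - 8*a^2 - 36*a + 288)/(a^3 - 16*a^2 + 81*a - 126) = (a^2 - 2*a - 48)/(a^2 - 10*a + 21)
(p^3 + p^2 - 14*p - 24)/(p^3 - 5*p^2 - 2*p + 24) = (p + 3)/(p - 3)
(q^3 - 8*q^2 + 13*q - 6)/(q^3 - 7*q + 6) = (q^2 - 7*q + 6)/(q^2 + q - 6)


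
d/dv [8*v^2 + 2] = 16*v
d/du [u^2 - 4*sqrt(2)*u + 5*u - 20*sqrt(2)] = 2*u - 4*sqrt(2) + 5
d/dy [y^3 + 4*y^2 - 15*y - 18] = 3*y^2 + 8*y - 15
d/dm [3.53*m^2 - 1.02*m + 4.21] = 7.06*m - 1.02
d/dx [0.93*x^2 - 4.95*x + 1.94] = 1.86*x - 4.95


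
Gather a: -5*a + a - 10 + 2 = -4*a - 8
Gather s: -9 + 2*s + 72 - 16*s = 63 - 14*s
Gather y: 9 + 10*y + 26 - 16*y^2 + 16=-16*y^2 + 10*y + 51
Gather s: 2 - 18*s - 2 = -18*s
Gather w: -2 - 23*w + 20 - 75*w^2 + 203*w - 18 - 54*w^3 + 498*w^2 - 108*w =-54*w^3 + 423*w^2 + 72*w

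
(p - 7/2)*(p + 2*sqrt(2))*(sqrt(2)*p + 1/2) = sqrt(2)*p^3 - 7*sqrt(2)*p^2/2 + 9*p^2/2 - 63*p/4 + sqrt(2)*p - 7*sqrt(2)/2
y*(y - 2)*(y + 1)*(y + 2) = y^4 + y^3 - 4*y^2 - 4*y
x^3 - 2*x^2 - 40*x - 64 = (x - 8)*(x + 2)*(x + 4)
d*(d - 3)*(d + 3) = d^3 - 9*d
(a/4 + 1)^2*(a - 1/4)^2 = a^4/16 + 15*a^3/32 + 193*a^2/256 - 15*a/32 + 1/16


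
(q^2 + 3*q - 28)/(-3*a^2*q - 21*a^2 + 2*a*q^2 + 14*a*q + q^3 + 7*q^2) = (q - 4)/(-3*a^2 + 2*a*q + q^2)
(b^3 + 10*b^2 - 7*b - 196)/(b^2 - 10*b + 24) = (b^2 + 14*b + 49)/(b - 6)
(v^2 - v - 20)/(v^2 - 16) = (v - 5)/(v - 4)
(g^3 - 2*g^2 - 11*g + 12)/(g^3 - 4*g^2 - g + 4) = (g + 3)/(g + 1)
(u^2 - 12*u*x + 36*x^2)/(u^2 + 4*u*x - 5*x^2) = (u^2 - 12*u*x + 36*x^2)/(u^2 + 4*u*x - 5*x^2)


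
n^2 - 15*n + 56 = (n - 8)*(n - 7)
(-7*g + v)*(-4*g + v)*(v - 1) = 28*g^2*v - 28*g^2 - 11*g*v^2 + 11*g*v + v^3 - v^2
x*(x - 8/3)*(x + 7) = x^3 + 13*x^2/3 - 56*x/3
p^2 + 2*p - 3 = (p - 1)*(p + 3)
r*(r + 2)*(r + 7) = r^3 + 9*r^2 + 14*r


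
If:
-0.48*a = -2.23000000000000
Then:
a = 4.65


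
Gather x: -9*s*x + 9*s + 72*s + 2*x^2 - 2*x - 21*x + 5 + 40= 81*s + 2*x^2 + x*(-9*s - 23) + 45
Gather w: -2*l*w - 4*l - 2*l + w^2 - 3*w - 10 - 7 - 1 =-6*l + w^2 + w*(-2*l - 3) - 18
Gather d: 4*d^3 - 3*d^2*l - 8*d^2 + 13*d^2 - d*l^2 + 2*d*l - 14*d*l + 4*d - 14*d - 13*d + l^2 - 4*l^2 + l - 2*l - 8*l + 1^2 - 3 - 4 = 4*d^3 + d^2*(5 - 3*l) + d*(-l^2 - 12*l - 23) - 3*l^2 - 9*l - 6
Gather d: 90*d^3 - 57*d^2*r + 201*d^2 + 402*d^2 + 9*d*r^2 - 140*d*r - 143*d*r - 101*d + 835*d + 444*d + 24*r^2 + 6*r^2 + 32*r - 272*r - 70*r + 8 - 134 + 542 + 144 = 90*d^3 + d^2*(603 - 57*r) + d*(9*r^2 - 283*r + 1178) + 30*r^2 - 310*r + 560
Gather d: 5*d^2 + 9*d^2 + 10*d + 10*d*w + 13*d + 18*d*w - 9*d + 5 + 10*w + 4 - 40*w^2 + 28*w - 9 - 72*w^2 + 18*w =14*d^2 + d*(28*w + 14) - 112*w^2 + 56*w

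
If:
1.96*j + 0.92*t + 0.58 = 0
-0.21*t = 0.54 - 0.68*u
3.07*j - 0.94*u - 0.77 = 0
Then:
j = 0.36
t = -1.40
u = 0.36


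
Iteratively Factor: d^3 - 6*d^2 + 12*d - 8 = (d - 2)*(d^2 - 4*d + 4) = (d - 2)^2*(d - 2)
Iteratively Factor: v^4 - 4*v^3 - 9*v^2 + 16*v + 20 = (v + 2)*(v^3 - 6*v^2 + 3*v + 10) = (v - 5)*(v + 2)*(v^2 - v - 2) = (v - 5)*(v - 2)*(v + 2)*(v + 1)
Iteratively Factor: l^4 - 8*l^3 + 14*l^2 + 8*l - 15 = (l - 5)*(l^3 - 3*l^2 - l + 3) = (l - 5)*(l - 1)*(l^2 - 2*l - 3) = (l - 5)*(l - 3)*(l - 1)*(l + 1)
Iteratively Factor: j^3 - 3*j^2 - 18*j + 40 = (j - 5)*(j^2 + 2*j - 8) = (j - 5)*(j + 4)*(j - 2)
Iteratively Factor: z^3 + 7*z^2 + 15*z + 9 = (z + 1)*(z^2 + 6*z + 9) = (z + 1)*(z + 3)*(z + 3)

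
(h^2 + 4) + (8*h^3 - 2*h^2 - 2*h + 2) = 8*h^3 - h^2 - 2*h + 6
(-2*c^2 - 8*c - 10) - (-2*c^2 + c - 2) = -9*c - 8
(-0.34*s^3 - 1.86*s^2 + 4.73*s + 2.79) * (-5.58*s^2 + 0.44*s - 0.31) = 1.8972*s^5 + 10.2292*s^4 - 27.1064*s^3 - 12.9104*s^2 - 0.2387*s - 0.8649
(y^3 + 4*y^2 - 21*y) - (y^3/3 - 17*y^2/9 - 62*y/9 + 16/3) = 2*y^3/3 + 53*y^2/9 - 127*y/9 - 16/3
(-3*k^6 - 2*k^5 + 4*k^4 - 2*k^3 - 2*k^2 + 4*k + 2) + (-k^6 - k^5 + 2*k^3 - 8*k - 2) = -4*k^6 - 3*k^5 + 4*k^4 - 2*k^2 - 4*k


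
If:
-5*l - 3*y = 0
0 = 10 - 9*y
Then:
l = -2/3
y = 10/9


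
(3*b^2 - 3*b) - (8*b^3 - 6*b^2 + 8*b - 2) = -8*b^3 + 9*b^2 - 11*b + 2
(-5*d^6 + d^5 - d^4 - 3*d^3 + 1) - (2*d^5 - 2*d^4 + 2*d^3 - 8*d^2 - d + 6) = -5*d^6 - d^5 + d^4 - 5*d^3 + 8*d^2 + d - 5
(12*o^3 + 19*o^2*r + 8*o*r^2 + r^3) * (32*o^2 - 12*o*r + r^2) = 384*o^5 + 464*o^4*r + 40*o^3*r^2 - 45*o^2*r^3 - 4*o*r^4 + r^5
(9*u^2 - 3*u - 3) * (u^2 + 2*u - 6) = 9*u^4 + 15*u^3 - 63*u^2 + 12*u + 18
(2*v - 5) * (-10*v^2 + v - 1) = -20*v^3 + 52*v^2 - 7*v + 5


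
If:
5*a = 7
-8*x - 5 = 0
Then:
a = 7/5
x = -5/8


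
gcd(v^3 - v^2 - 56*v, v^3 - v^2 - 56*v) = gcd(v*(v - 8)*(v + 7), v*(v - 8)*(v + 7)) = v^3 - v^2 - 56*v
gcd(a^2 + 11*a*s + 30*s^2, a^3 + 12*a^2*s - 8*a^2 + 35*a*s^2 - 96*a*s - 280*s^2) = a + 5*s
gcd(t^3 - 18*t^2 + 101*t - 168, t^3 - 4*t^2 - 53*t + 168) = t^2 - 11*t + 24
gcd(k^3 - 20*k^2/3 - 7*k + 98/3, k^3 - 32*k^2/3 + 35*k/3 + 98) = k^2 - 14*k/3 - 49/3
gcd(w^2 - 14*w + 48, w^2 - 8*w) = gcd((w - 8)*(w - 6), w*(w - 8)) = w - 8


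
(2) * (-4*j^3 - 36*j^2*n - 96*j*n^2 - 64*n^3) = -8*j^3 - 72*j^2*n - 192*j*n^2 - 128*n^3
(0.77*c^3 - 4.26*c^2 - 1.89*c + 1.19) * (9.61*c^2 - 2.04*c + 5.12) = 7.3997*c^5 - 42.5094*c^4 - 5.5301*c^3 - 6.5197*c^2 - 12.1044*c + 6.0928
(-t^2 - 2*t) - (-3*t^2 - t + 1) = 2*t^2 - t - 1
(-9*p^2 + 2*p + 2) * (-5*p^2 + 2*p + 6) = 45*p^4 - 28*p^3 - 60*p^2 + 16*p + 12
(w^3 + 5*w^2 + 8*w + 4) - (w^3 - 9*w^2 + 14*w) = 14*w^2 - 6*w + 4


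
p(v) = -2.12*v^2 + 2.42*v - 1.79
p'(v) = 2.42 - 4.24*v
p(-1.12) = -7.16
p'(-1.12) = 7.17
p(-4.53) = -56.26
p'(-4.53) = 21.63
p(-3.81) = -41.78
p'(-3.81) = 18.57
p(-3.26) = -32.21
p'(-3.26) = 16.24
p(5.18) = -46.14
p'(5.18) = -19.54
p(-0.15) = -2.20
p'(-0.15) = 3.06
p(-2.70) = -23.78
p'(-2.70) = 13.87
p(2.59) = -9.74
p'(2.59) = -8.56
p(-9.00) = -195.29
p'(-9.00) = 40.58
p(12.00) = -278.03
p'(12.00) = -48.46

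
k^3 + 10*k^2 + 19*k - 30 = (k - 1)*(k + 5)*(k + 6)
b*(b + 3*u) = b^2 + 3*b*u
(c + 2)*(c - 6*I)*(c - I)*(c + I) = c^4 + 2*c^3 - 6*I*c^3 + c^2 - 12*I*c^2 + 2*c - 6*I*c - 12*I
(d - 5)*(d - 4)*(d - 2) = d^3 - 11*d^2 + 38*d - 40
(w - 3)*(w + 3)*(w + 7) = w^3 + 7*w^2 - 9*w - 63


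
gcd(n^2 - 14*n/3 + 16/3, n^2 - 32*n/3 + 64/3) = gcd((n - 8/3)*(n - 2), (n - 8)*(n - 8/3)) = n - 8/3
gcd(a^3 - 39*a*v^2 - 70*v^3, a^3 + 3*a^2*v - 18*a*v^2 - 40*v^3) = a^2 + 7*a*v + 10*v^2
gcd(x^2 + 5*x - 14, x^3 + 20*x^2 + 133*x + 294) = x + 7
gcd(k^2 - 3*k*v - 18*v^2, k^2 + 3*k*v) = k + 3*v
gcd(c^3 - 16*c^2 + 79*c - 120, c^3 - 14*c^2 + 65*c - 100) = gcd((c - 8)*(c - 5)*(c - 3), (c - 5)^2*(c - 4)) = c - 5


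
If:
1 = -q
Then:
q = -1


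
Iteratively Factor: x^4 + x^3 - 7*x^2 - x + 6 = (x + 1)*(x^3 - 7*x + 6) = (x - 2)*(x + 1)*(x^2 + 2*x - 3) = (x - 2)*(x + 1)*(x + 3)*(x - 1)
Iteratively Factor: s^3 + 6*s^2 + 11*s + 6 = (s + 2)*(s^2 + 4*s + 3) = (s + 1)*(s + 2)*(s + 3)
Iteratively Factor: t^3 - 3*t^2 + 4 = (t + 1)*(t^2 - 4*t + 4) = (t - 2)*(t + 1)*(t - 2)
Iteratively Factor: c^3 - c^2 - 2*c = (c - 2)*(c^2 + c) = c*(c - 2)*(c + 1)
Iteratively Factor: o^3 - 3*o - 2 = (o - 2)*(o^2 + 2*o + 1) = (o - 2)*(o + 1)*(o + 1)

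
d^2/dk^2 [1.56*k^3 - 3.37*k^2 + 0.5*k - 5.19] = 9.36*k - 6.74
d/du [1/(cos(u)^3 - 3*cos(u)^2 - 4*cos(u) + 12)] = (3*cos(u)^2 - 6*cos(u) - 4)*sin(u)/(cos(u)^3 - 3*cos(u)^2 - 4*cos(u) + 12)^2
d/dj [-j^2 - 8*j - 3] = -2*j - 8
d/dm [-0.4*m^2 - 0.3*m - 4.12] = -0.8*m - 0.3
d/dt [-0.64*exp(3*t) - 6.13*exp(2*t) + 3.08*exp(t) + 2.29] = (-1.92*exp(2*t) - 12.26*exp(t) + 3.08)*exp(t)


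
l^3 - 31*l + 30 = (l - 5)*(l - 1)*(l + 6)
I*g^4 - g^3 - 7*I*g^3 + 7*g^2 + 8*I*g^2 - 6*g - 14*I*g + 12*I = (g - 6)*(g - I)*(g + 2*I)*(I*g - I)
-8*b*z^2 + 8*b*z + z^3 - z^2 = z*(-8*b + z)*(z - 1)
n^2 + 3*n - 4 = (n - 1)*(n + 4)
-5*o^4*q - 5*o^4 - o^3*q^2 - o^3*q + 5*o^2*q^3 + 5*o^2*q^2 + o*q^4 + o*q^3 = (-o + q)*(o + q)*(5*o + q)*(o*q + o)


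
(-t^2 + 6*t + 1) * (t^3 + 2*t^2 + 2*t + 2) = -t^5 + 4*t^4 + 11*t^3 + 12*t^2 + 14*t + 2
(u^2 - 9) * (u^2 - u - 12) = u^4 - u^3 - 21*u^2 + 9*u + 108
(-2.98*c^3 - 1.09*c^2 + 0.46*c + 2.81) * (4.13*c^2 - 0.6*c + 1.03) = -12.3074*c^5 - 2.7137*c^4 - 0.5156*c^3 + 10.2066*c^2 - 1.2122*c + 2.8943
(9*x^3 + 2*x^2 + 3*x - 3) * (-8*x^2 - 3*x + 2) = -72*x^5 - 43*x^4 - 12*x^3 + 19*x^2 + 15*x - 6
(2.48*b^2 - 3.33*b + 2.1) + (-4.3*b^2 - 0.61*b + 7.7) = -1.82*b^2 - 3.94*b + 9.8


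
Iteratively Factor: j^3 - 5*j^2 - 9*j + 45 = (j + 3)*(j^2 - 8*j + 15) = (j - 3)*(j + 3)*(j - 5)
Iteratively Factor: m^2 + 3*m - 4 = (m + 4)*(m - 1)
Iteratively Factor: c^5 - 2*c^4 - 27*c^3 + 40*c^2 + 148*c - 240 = (c + 3)*(c^4 - 5*c^3 - 12*c^2 + 76*c - 80) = (c - 2)*(c + 3)*(c^3 - 3*c^2 - 18*c + 40) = (c - 5)*(c - 2)*(c + 3)*(c^2 + 2*c - 8) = (c - 5)*(c - 2)^2*(c + 3)*(c + 4)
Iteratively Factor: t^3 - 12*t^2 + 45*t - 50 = (t - 2)*(t^2 - 10*t + 25) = (t - 5)*(t - 2)*(t - 5)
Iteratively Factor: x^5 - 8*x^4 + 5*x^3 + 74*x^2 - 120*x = (x - 2)*(x^4 - 6*x^3 - 7*x^2 + 60*x) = x*(x - 2)*(x^3 - 6*x^2 - 7*x + 60) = x*(x - 2)*(x + 3)*(x^2 - 9*x + 20) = x*(x - 4)*(x - 2)*(x + 3)*(x - 5)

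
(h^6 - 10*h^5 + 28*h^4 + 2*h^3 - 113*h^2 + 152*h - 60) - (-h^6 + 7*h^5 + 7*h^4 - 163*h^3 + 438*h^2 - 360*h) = 2*h^6 - 17*h^5 + 21*h^4 + 165*h^3 - 551*h^2 + 512*h - 60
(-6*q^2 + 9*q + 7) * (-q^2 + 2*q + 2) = 6*q^4 - 21*q^3 - q^2 + 32*q + 14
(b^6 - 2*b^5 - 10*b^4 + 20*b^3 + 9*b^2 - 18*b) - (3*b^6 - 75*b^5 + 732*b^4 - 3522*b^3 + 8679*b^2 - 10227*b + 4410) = -2*b^6 + 73*b^5 - 742*b^4 + 3542*b^3 - 8670*b^2 + 10209*b - 4410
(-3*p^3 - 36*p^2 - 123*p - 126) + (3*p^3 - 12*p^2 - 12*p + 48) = -48*p^2 - 135*p - 78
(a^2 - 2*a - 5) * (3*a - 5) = 3*a^3 - 11*a^2 - 5*a + 25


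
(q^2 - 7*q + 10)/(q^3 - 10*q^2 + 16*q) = (q - 5)/(q*(q - 8))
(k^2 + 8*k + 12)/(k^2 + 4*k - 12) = (k + 2)/(k - 2)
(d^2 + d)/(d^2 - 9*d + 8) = d*(d + 1)/(d^2 - 9*d + 8)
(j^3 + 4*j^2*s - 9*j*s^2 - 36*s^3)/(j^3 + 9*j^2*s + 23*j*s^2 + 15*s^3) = (j^2 + j*s - 12*s^2)/(j^2 + 6*j*s + 5*s^2)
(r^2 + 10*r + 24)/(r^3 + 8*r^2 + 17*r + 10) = (r^2 + 10*r + 24)/(r^3 + 8*r^2 + 17*r + 10)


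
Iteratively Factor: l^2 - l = (l - 1)*(l)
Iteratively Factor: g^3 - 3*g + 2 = (g + 2)*(g^2 - 2*g + 1) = (g - 1)*(g + 2)*(g - 1)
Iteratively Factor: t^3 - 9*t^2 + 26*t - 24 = (t - 4)*(t^2 - 5*t + 6) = (t - 4)*(t - 3)*(t - 2)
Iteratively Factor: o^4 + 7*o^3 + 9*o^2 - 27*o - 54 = (o - 2)*(o^3 + 9*o^2 + 27*o + 27) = (o - 2)*(o + 3)*(o^2 + 6*o + 9) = (o - 2)*(o + 3)^2*(o + 3)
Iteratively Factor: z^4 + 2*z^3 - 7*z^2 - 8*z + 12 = (z - 2)*(z^3 + 4*z^2 + z - 6) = (z - 2)*(z + 2)*(z^2 + 2*z - 3) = (z - 2)*(z + 2)*(z + 3)*(z - 1)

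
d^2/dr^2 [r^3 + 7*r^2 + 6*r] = 6*r + 14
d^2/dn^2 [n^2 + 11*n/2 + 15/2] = 2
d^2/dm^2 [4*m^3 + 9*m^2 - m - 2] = 24*m + 18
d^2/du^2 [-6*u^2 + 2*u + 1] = -12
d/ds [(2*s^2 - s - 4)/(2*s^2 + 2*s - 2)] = (3*s^2 + 4*s + 5)/(2*(s^4 + 2*s^3 - s^2 - 2*s + 1))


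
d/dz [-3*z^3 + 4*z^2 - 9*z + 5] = -9*z^2 + 8*z - 9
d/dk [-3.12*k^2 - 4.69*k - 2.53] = -6.24*k - 4.69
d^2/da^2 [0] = 0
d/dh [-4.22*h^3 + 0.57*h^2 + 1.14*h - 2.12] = -12.66*h^2 + 1.14*h + 1.14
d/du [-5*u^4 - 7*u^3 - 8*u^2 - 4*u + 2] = -20*u^3 - 21*u^2 - 16*u - 4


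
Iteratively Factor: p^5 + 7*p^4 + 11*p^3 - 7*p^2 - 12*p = (p + 1)*(p^4 + 6*p^3 + 5*p^2 - 12*p) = (p + 1)*(p + 3)*(p^3 + 3*p^2 - 4*p) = p*(p + 1)*(p + 3)*(p^2 + 3*p - 4) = p*(p - 1)*(p + 1)*(p + 3)*(p + 4)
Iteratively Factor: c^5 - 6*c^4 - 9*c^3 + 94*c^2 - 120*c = (c)*(c^4 - 6*c^3 - 9*c^2 + 94*c - 120) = c*(c - 3)*(c^3 - 3*c^2 - 18*c + 40) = c*(c - 3)*(c + 4)*(c^2 - 7*c + 10) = c*(c - 5)*(c - 3)*(c + 4)*(c - 2)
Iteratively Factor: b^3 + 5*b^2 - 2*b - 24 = (b + 3)*(b^2 + 2*b - 8) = (b + 3)*(b + 4)*(b - 2)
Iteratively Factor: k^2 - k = (k)*(k - 1)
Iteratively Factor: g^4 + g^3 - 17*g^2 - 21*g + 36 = (g + 3)*(g^3 - 2*g^2 - 11*g + 12) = (g + 3)^2*(g^2 - 5*g + 4) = (g - 4)*(g + 3)^2*(g - 1)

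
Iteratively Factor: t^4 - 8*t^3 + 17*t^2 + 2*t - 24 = (t + 1)*(t^3 - 9*t^2 + 26*t - 24) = (t - 4)*(t + 1)*(t^2 - 5*t + 6) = (t - 4)*(t - 3)*(t + 1)*(t - 2)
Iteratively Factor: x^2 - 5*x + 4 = (x - 1)*(x - 4)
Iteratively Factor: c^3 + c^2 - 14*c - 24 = (c - 4)*(c^2 + 5*c + 6) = (c - 4)*(c + 3)*(c + 2)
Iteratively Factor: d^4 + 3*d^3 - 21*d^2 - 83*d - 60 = (d + 1)*(d^3 + 2*d^2 - 23*d - 60) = (d - 5)*(d + 1)*(d^2 + 7*d + 12) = (d - 5)*(d + 1)*(d + 4)*(d + 3)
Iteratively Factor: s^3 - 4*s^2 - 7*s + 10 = (s + 2)*(s^2 - 6*s + 5) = (s - 1)*(s + 2)*(s - 5)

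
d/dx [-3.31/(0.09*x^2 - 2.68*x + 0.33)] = (0.5958*x - 8.8708)/(0.09*x^2 - 2.68*x + 0.33)^2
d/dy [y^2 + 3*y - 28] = 2*y + 3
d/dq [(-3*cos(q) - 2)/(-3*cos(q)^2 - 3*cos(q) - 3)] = (-3*sin(q)^2 + 4*cos(q) + 2)*sin(q)/(3*(cos(q)^2 + cos(q) + 1)^2)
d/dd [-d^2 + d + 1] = 1 - 2*d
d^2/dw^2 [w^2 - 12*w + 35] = 2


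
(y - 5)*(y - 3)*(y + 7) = y^3 - y^2 - 41*y + 105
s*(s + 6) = s^2 + 6*s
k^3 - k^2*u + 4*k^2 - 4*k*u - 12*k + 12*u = (k - 2)*(k + 6)*(k - u)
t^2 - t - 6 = (t - 3)*(t + 2)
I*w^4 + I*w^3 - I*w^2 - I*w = w*(w - 1)*(w + 1)*(I*w + I)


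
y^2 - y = y*(y - 1)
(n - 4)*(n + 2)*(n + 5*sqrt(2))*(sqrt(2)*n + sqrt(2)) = sqrt(2)*n^4 - sqrt(2)*n^3 + 10*n^3 - 10*sqrt(2)*n^2 - 10*n^2 - 100*n - 8*sqrt(2)*n - 80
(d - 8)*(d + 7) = d^2 - d - 56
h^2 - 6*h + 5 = (h - 5)*(h - 1)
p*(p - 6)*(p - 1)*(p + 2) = p^4 - 5*p^3 - 8*p^2 + 12*p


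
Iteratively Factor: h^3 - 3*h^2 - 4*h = (h)*(h^2 - 3*h - 4) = h*(h + 1)*(h - 4)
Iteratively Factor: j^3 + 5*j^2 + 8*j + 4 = (j + 2)*(j^2 + 3*j + 2) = (j + 1)*(j + 2)*(j + 2)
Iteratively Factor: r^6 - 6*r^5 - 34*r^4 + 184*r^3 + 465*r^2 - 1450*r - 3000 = (r - 5)*(r^5 - r^4 - 39*r^3 - 11*r^2 + 410*r + 600) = (r - 5)*(r + 2)*(r^4 - 3*r^3 - 33*r^2 + 55*r + 300) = (r - 5)^2*(r + 2)*(r^3 + 2*r^2 - 23*r - 60) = (r - 5)^3*(r + 2)*(r^2 + 7*r + 12) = (r - 5)^3*(r + 2)*(r + 4)*(r + 3)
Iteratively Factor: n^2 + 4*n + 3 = (n + 1)*(n + 3)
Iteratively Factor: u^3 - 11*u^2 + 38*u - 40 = (u - 2)*(u^2 - 9*u + 20) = (u - 5)*(u - 2)*(u - 4)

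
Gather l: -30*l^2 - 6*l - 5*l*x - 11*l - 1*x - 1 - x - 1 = -30*l^2 + l*(-5*x - 17) - 2*x - 2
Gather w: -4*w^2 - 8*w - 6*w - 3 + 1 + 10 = -4*w^2 - 14*w + 8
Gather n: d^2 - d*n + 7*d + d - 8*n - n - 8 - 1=d^2 + 8*d + n*(-d - 9) - 9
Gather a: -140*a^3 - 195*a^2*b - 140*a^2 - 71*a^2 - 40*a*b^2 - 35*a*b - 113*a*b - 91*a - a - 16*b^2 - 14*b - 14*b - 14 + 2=-140*a^3 + a^2*(-195*b - 211) + a*(-40*b^2 - 148*b - 92) - 16*b^2 - 28*b - 12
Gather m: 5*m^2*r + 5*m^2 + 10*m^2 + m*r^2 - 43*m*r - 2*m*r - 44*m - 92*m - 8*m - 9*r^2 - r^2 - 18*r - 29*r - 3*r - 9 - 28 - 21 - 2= m^2*(5*r + 15) + m*(r^2 - 45*r - 144) - 10*r^2 - 50*r - 60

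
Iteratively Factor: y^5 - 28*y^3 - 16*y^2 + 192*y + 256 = (y - 4)*(y^4 + 4*y^3 - 12*y^2 - 64*y - 64) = (y - 4)*(y + 2)*(y^3 + 2*y^2 - 16*y - 32) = (y - 4)*(y + 2)^2*(y^2 - 16) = (y - 4)*(y + 2)^2*(y + 4)*(y - 4)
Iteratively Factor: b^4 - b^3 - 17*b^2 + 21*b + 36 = (b - 3)*(b^3 + 2*b^2 - 11*b - 12) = (b - 3)^2*(b^2 + 5*b + 4) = (b - 3)^2*(b + 4)*(b + 1)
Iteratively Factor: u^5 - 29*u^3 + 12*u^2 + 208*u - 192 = (u - 4)*(u^4 + 4*u^3 - 13*u^2 - 40*u + 48) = (u - 4)*(u + 4)*(u^3 - 13*u + 12) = (u - 4)*(u - 3)*(u + 4)*(u^2 + 3*u - 4) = (u - 4)*(u - 3)*(u - 1)*(u + 4)*(u + 4)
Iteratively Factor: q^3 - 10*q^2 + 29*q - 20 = (q - 4)*(q^2 - 6*q + 5) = (q - 4)*(q - 1)*(q - 5)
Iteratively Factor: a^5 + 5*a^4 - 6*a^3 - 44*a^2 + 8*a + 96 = (a + 3)*(a^4 + 2*a^3 - 12*a^2 - 8*a + 32) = (a + 3)*(a + 4)*(a^3 - 2*a^2 - 4*a + 8) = (a + 2)*(a + 3)*(a + 4)*(a^2 - 4*a + 4) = (a - 2)*(a + 2)*(a + 3)*(a + 4)*(a - 2)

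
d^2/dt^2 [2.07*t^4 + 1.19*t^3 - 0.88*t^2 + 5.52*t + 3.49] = 24.84*t^2 + 7.14*t - 1.76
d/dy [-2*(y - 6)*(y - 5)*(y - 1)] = -6*y^2 + 48*y - 82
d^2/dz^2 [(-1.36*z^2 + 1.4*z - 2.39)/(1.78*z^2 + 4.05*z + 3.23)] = (-7.105427357601e-15*z^4 + 28.48*z^3 + 1.48024799999999*z^2 - 151.67202*z - 115.927506)/(5.639752*z^6 + 38.49606*z^5 + 118.291146*z^4 + 206.140545*z^3 + 214.651911*z^2 + 126.759735*z + 33.698267)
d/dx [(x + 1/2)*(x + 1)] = 2*x + 3/2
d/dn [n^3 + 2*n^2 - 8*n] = 3*n^2 + 4*n - 8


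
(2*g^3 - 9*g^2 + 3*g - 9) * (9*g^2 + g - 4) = 18*g^5 - 79*g^4 + 10*g^3 - 42*g^2 - 21*g + 36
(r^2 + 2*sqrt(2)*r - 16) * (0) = 0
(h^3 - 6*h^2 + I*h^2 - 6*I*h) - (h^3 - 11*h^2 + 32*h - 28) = 5*h^2 + I*h^2 - 32*h - 6*I*h + 28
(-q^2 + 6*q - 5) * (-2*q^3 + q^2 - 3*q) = 2*q^5 - 13*q^4 + 19*q^3 - 23*q^2 + 15*q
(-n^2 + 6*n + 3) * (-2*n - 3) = 2*n^3 - 9*n^2 - 24*n - 9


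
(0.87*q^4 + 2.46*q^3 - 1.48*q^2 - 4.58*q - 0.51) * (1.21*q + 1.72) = 1.0527*q^5 + 4.473*q^4 + 2.4404*q^3 - 8.0874*q^2 - 8.4947*q - 0.8772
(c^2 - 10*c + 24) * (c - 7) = c^3 - 17*c^2 + 94*c - 168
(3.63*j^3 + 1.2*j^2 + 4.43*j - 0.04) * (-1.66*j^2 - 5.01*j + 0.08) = -6.0258*j^5 - 20.1783*j^4 - 13.0754*j^3 - 22.0319*j^2 + 0.5548*j - 0.0032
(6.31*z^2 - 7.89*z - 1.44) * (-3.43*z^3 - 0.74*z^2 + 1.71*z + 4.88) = -21.6433*z^5 + 22.3933*z^4 + 21.5679*z^3 + 18.3665*z^2 - 40.9656*z - 7.0272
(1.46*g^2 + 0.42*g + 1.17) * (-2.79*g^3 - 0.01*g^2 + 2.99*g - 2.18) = -4.0734*g^5 - 1.1864*g^4 + 1.0969*g^3 - 1.9387*g^2 + 2.5827*g - 2.5506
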